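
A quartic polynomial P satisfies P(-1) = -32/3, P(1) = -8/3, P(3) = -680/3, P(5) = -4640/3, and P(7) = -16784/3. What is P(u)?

P(u) = -2u^4 - 2u^3 - 3u^2 + 6u - 5/3

Write P(u) = au^4 + bu^3 + cu^2 + du + e. Substituting each data point gives a linear system:
  a - b + c - d + e = -32/3
  a + b + c + d + e = -8/3
  81a + 27b + 9c + 3d + e = -680/3
  625a + 125b + 25c + 5d + e = -4640/3
  2401a + 343b + 49c + 7d + e = -16784/3
Solving the system yields a = -2, b = -2, c = -3, d = 6, e = -5/3.
So P(u) = -2u^4 - 2u^3 - 3u^2 + 6u - 5/3.
Check: P(1) = -8/3. ✓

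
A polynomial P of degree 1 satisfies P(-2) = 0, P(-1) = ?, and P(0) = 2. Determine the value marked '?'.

On equispaced nodes a degree-1 polynomial has vanishing second forward difference, so
  P(-2) - 2·P(-1) + P(0) = 0.
Substituting the known values and solving for P(-1):
  -2·P(-1) = -2
  P(-1) = 1.

1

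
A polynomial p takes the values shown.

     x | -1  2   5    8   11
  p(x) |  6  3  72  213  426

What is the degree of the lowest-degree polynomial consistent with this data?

2

Forward differences of the values at x = -1, 2, 5, 8, 11:
  p  : 6  3  72  213  426
  Δ  : -3  69  141  213
  Δ^2: 72  72  72
  Δ^3: 0  0
  Δ^4: 0
The second differences are constant (72) and nonzero, while all higher differences vanish, so the minimal degree is 2.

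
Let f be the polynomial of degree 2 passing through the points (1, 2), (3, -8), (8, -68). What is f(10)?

-106

Write f(n) = an^2 + bn + c. Substituting each data point gives a linear system:
  a + b + c = 2
  9a + 3b + c = -8
  64a + 8b + c = -68
Solving the system yields a = -1, b = -1, c = 4.
So f(n) = -n² - n + 4.
Then f(10) = -106.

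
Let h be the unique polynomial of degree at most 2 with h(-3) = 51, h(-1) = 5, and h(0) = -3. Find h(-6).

Using the Lagrange interpolation formula with nodes -3, -1, 0:
  L_0(s) = (s + 1)s / 6
  L_1(s) = (s + 3)s / -2
  L_2(s) = (s + 3)(s + 1) / 3
Then h(s) = 51·L_0(s) + 5·L_1(s) - 3·L_2(s).
Expanding and collecting terms gives h(s) = 5s^2 - 3s - 3.
Evaluating at s = -6: h(-6) = 195.

195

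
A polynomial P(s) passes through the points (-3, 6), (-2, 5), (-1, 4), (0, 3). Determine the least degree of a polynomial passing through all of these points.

Forward differences of the values at s = -3, -2, -1, 0:
  P  : 6  5  4  3
  Δ  : -1  -1  -1
  Δ^2: 0  0
  Δ^3: 0
The first differences are constant (-1) and nonzero, while all higher differences vanish, so the minimal degree is 1.

1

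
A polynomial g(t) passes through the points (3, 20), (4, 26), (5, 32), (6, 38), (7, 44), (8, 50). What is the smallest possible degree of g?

Forward differences of the values at t = 3, 4, 5, 6, 7, 8:
  g  : 20  26  32  38  44  50
  Δ  : 6  6  6  6  6
  Δ^2: 0  0  0  0
  Δ^3: 0  0  0
  Δ^4: 0  0
  Δ^5: 0
The first differences are constant (6) and nonzero, while all higher differences vanish, so the minimal degree is 1.

1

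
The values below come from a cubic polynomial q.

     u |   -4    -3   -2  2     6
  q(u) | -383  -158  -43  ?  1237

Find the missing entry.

37

The 4 known points determine the degree-3 polynomial uniquely.
Write q(u) = au^3 + bu^2 + cu + d. Substituting each data point gives a linear system:
  -64a + 16b - 4c + d = -383
  -27a + 9b - 3c + d = -158
  -8a + 4b - 2c + d = -43
  216a + 36b + 6c + d = 1237
Solving the system yields a = 6, b = -1, c = -4, d = 1.
So q(u) = 6u³ - u² - 4u + 1.
Then q(2) = 37.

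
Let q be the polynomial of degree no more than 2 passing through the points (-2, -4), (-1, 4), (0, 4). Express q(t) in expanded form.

Using the Lagrange interpolation formula with nodes -2, -1, 0:
  L_0(t) = (t + 1)t / 2
  L_1(t) = (t + 2)t / -1
  L_2(t) = (t + 2)(t + 1) / 2
Then q(t) = -4·L_0(t) + 4·L_1(t) + 4·L_2(t).
Expanding and collecting terms gives q(t) = -4t^2 - 4t + 4.
Check: q(0) = 4. ✓

q(t) = -4t^2 - 4t + 4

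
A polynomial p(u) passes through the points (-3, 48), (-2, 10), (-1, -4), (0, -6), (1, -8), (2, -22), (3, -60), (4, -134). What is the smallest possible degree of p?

3

Forward differences of the values at u = -3, -2, -1, 0, 1, 2, 3, 4:
  p  : 48  10  -4  -6  -8  -22  -60  -134
  Δ  : -38  -14  -2  -2  -14  -38  -74
  Δ^2: 24  12  0  -12  -24  -36
  Δ^3: -12  -12  -12  -12  -12
  Δ^4: 0  0  0  0
  Δ^5: 0  0  0
  Δ^6: 0  0
  Δ^7: 0
The third differences are constant (-12) and nonzero, while all higher differences vanish, so the minimal degree is 3.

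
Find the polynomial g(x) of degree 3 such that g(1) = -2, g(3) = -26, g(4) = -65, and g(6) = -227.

g(x) = -x^3 - x^2 + 5x - 5

Write g(x) = ax^3 + bx^2 + cx + d. Substituting each data point gives a linear system:
  a + b + c + d = -2
  27a + 9b + 3c + d = -26
  64a + 16b + 4c + d = -65
  216a + 36b + 6c + d = -227
Solving the system yields a = -1, b = -1, c = 5, d = -5.
So g(x) = -x^3 - x^2 + 5x - 5.
Check: g(4) = -65. ✓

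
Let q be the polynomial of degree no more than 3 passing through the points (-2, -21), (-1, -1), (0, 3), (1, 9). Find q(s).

q(s) = 3s^3 + s^2 + 2s + 3

Write q(s) = as^3 + bs^2 + cs + d. Substituting each data point gives a linear system:
  -8a + 4b - 2c + d = -21
  -a + b - c + d = -1
  d = 3
  a + b + c + d = 9
Solving the system yields a = 3, b = 1, c = 2, d = 3.
So q(s) = 3s^3 + s^2 + 2s + 3.
Check: q(1) = 9. ✓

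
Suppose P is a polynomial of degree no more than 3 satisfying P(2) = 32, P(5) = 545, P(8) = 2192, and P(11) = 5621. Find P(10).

Forward differences of the values at t = 2, 5, 8, 11:
  P  : 32  545  2192  5621
  Δ  : 513  1647  3429
  Δ^2: 1134  1782
  Δ^3: 648
The third differences are constant, confirming degree 3.
Interpolating (Newton forward form) and evaluating at t = 10 gives P(10) = 4240.

4240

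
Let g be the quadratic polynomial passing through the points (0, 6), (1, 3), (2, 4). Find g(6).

Forward differences of the values at s = 0, 1, 2:
  g  : 6  3  4
  Δ  : -3  1
  Δ^2: 4
The second differences are constant, confirming degree 2.
Interpolating (Newton forward form) and evaluating at s = 6 gives g(6) = 48.

48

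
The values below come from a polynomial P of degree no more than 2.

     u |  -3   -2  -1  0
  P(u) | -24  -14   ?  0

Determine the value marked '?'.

The 3 known points determine the degree-2 polynomial uniquely.
Write P(u) = au^2 + bu + c. Substituting each data point gives a linear system:
  9a - 3b + c = -24
  4a - 2b + c = -14
  c = 0
Solving the system yields a = -1, b = 5, c = 0.
So P(u) = -u² + 5u.
Then P(-1) = -6.

-6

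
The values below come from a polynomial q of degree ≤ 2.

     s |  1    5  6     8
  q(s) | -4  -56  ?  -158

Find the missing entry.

-84

The 3 known points determine the degree-2 polynomial uniquely.
Write q(s) = as^2 + bs + c. Substituting each data point gives a linear system:
  a + b + c = -4
  25a + 5b + c = -56
  64a + 8b + c = -158
Solving the system yields a = -3, b = 5, c = -6.
So q(s) = -3s^2 + 5s - 6.
Then q(6) = -84.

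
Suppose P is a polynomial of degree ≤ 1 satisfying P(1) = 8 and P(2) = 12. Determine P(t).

Using the Lagrange interpolation formula with nodes 1, 2:
  L_0(t) = (t - 2) / -1
  L_1(t) = (t - 1) / 1
Then P(t) = 8·L_0(t) + 12·L_1(t).
Expanding and collecting terms gives P(t) = 4t + 4.
Check: P(1) = 8. ✓

P(t) = 4t + 4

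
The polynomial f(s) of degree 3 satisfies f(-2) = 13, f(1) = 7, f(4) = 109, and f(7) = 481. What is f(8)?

693

Using the Lagrange interpolation formula with nodes -2, 1, 4, 7:
  L_0(s) = (s - 1)(s - 4)(s - 7) / -162
  L_1(s) = (s + 2)(s - 4)(s - 7) / 54
  L_2(s) = (s + 2)(s - 1)(s - 7) / -54
  L_3(s) = (s + 2)(s - 1)(s - 4) / 162
Then f(s) = 13·L_0(s) + 7·L_1(s) + 109·L_2(s) + 481·L_3(s).
Expanding and collecting terms gives f(s) = s^3 + 3s^2 - 2s + 5.
Evaluating at s = 8: f(8) = 693.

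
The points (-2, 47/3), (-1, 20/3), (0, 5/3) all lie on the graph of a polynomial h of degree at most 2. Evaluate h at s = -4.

137/3

Using the Lagrange interpolation formula with nodes -2, -1, 0:
  L_0(s) = (s + 1)s / 2
  L_1(s) = (s + 2)s / -1
  L_2(s) = (s + 2)(s + 1) / 2
Then h(s) = 47/3·L_0(s) + 20/3·L_1(s) + 5/3·L_2(s).
Expanding and collecting terms gives h(s) = 2s² - 3s + 5/3.
Evaluating at s = -4: h(-4) = 137/3.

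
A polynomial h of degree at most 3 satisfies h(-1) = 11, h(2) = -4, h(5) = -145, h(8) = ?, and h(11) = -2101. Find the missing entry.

The 4 known points determine the degree-3 polynomial uniquely.
Write h(x) = ax^3 + bx^2 + cx + d. Substituting each data point gives a linear system:
  -a + b - c + d = 11
  8a + 4b + 2c + d = -4
  125a + 25b + 5c + d = -145
  1331a + 121b + 11c + d = -2101
Solving the system yields a = -2, b = 5, c = -4, d = 0.
So h(x) = -2x³ + 5x² - 4x.
Then h(8) = -736.

-736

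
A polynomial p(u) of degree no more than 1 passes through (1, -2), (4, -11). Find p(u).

p(u) = -3u + 1

Using the Lagrange interpolation formula with nodes 1, 4:
  L_0(u) = (u - 4) / -3
  L_1(u) = (u - 1) / 3
Then p(u) = -2·L_0(u) - 11·L_1(u).
Expanding and collecting terms gives p(u) = -3u + 1.
Check: p(1) = -2. ✓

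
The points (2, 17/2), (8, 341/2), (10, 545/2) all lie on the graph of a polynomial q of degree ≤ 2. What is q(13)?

941/2

Using the Lagrange interpolation formula with nodes 2, 8, 10:
  L_0(x) = (x - 8)(x - 10) / 48
  L_1(x) = (x - 2)(x - 10) / -12
  L_2(x) = (x - 2)(x - 8) / 16
Then q(x) = 17/2·L_0(x) + 341/2·L_1(x) + 545/2·L_2(x).
Expanding and collecting terms gives q(x) = 3x^2 - 3x + 5/2.
Evaluating at x = 13: q(13) = 941/2.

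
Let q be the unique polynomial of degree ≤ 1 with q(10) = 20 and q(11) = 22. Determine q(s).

q(s) = 2s

Using the Lagrange interpolation formula with nodes 10, 11:
  L_0(s) = (s - 11) / -1
  L_1(s) = (s - 10) / 1
Then q(s) = 20·L_0(s) + 22·L_1(s).
Expanding and collecting terms gives q(s) = 2s.
Check: q(10) = 20. ✓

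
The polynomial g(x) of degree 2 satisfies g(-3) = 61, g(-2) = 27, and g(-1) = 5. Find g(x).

g(x) = 6x^2 - 4x - 5

Using the Lagrange interpolation formula with nodes -3, -2, -1:
  L_0(x) = (x + 2)(x + 1) / 2
  L_1(x) = (x + 3)(x + 1) / -1
  L_2(x) = (x + 3)(x + 2) / 2
Then g(x) = 61·L_0(x) + 27·L_1(x) + 5·L_2(x).
Expanding and collecting terms gives g(x) = 6x^2 - 4x - 5.
Check: g(-1) = 5. ✓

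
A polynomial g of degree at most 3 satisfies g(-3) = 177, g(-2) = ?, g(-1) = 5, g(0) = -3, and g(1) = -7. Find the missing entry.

The 4 known points determine the degree-3 polynomial uniquely.
Write g(n) = an^3 + bn^2 + cn + d. Substituting each data point gives a linear system:
  -27a + 9b - 3c + d = 177
  -a + b - c + d = 5
  d = -3
  a + b + c + d = -7
Solving the system yields a = -6, b = 2, c = 0, d = -3.
So g(n) = -6n³ + 2n² - 3.
Then g(-2) = 53.

53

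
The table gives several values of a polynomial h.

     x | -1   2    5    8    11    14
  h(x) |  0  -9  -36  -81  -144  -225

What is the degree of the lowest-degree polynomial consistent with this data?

2

Forward differences of the values at x = -1, 2, 5, 8, 11, 14:
  h  : 0  -9  -36  -81  -144  -225
  Δ  : -9  -27  -45  -63  -81
  Δ^2: -18  -18  -18  -18
  Δ^3: 0  0  0
  Δ^4: 0  0
  Δ^5: 0
The second differences are constant (-18) and nonzero, while all higher differences vanish, so the minimal degree is 2.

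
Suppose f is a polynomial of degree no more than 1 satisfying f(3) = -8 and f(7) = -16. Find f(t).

Using the Lagrange interpolation formula with nodes 3, 7:
  L_0(t) = (t - 7) / -4
  L_1(t) = (t - 3) / 4
Then f(t) = -8·L_0(t) - 16·L_1(t).
Expanding and collecting terms gives f(t) = -2t - 2.
Check: f(7) = -16. ✓

f(t) = -2t - 2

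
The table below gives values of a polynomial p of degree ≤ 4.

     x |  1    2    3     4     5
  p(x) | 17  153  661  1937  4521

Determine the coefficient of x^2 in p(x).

Write p(x) = ax^4 + bx^3 + cx^2 + dx + e. Substituting each data point gives a linear system:
  a + b + c + d + e = 17
  16a + 8b + 4c + 2d + e = 153
  81a + 27b + 9c + 3d + e = 661
  256a + 64b + 16c + 4d + e = 1937
  625a + 125b + 25c + 5d + e = 4521
Solving the system yields a = 6, b = 6, c = 0, d = 4, e = 1.
So p(x) = 6x^4 + 6x^3 + 4x + 1.
The coefficient of x^2 is 0.

0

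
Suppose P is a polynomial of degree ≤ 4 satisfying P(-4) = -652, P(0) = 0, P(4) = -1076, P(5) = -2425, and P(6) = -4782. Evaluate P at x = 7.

Write P(x) = ax^4 + bx^3 + cx^2 + dx + e. Substituting each data point gives a linear system:
  256a - 64b + 16c - 4d + e = -652
  e = 0
  256a + 64b + 16c + 4d + e = -1076
  625a + 125b + 25c + 5d + e = -2425
  1296a + 216b + 36c + 6d + e = -4782
Solving the system yields a = -3, b = -3, c = -6, d = -5, e = 0.
So P(x) = -3x⁴ - 3x³ - 6x² - 5x.
Then P(7) = -8561.

-8561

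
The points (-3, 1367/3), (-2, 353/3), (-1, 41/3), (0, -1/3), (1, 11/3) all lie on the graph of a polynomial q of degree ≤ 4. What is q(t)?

Write q(t) = at^4 + bt^3 + ct^2 + dt + e. Substituting each data point gives a linear system:
  81a - 27b + 9c - 3d + e = 1367/3
  16a - 8b + 4c - 2d + e = 353/3
  a - b + c - d + e = 41/3
  e = -1/3
  a + b + c + d + e = 11/3
Solving the system yields a = 3, b = -6, c = 6, d = 1, e = -1/3.
So q(t) = 3t⁴ - 6t³ + 6t² + t - 1/3.
Check: q(-2) = 353/3. ✓

q(t) = 3t^4 - 6t^3 + 6t^2 + t - 1/3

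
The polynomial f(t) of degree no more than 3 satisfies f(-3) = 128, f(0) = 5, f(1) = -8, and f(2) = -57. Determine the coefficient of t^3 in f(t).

Write f(t) = at^3 + bt^2 + ct + d. Substituting each data point gives a linear system:
  -27a + 9b - 3c + d = 128
  d = 5
  a + b + c + d = -8
  8a + 4b + 2c + d = -57
Solving the system yields a = -5, b = -3, c = -5, d = 5.
So f(t) = -5t³ - 3t² - 5t + 5.
The leading coefficient is -5.

-5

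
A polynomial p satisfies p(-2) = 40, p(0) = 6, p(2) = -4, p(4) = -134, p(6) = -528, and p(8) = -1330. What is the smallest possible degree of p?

Forward differences of the values at s = -2, 0, 2, 4, 6, 8:
  p  : 40  6  -4  -134  -528  -1330
  Δ  : -34  -10  -130  -394  -802
  Δ^2: 24  -120  -264  -408
  Δ^3: -144  -144  -144
  Δ^4: 0  0
  Δ^5: 0
The third differences are constant (-144) and nonzero, while all higher differences vanish, so the minimal degree is 3.

3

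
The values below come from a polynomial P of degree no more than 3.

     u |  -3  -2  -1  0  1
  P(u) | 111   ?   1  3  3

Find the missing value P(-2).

The 4 known points determine the degree-3 polynomial uniquely.
Write P(u) = au^3 + bu^2 + cu + d. Substituting each data point gives a linear system:
  -27a + 9b - 3c + d = 111
  -a + b - c + d = 1
  d = 3
  a + b + c + d = 3
Solving the system yields a = -5, b = -1, c = 6, d = 3.
So P(u) = -5u^3 - u^2 + 6u + 3.
Then P(-2) = 27.

27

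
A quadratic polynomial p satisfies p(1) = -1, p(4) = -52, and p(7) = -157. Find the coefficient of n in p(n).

Write p(n) = an^2 + bn + c. Substituting each data point gives a linear system:
  a + b + c = -1
  16a + 4b + c = -52
  49a + 7b + c = -157
Solving the system yields a = -3, b = -2, c = 4.
So p(n) = -3n² - 2n + 4.
The coefficient of n is -2.

-2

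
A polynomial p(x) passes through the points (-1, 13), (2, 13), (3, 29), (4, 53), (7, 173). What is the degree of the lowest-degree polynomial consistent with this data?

Divided differences on the nodes -1, 2, 3, 4, 7:
  order 0: 13  13  29  53  173
  order 1: 0  16  24  40
  order 2: 4  4  4
  order 3: 0  0
  order 4: 0
The order-2 divided differences are all 4 (nonzero) and every higher order vanishes, so the data lies on a polynomial of degree exactly 2.

2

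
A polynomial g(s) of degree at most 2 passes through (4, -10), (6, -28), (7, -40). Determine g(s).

Write g(s) = as^2 + bs + c. Substituting each data point gives a linear system:
  16a + 4b + c = -10
  36a + 6b + c = -28
  49a + 7b + c = -40
Solving the system yields a = -1, b = 1, c = 2.
So g(s) = -s^2 + s + 2.
Check: g(4) = -10. ✓

g(s) = -s^2 + s + 2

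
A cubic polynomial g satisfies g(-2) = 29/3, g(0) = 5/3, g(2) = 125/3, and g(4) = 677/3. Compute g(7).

Using the Lagrange interpolation formula with nodes -2, 0, 2, 4:
  L_0(x) = x(x - 2)(x - 4) / -48
  L_1(x) = (x + 2)(x - 2)(x - 4) / 16
  L_2(x) = (x + 2)x(x - 4) / -16
  L_3(x) = (x + 2)x(x - 2) / 48
Then g(x) = 29/3·L_0(x) + 5/3·L_1(x) + 125/3·L_2(x) + 677/3·L_3(x).
Expanding and collecting terms gives g(x) = 2x^3 + 6x^2 + 5/3.
Evaluating at x = 7: g(7) = 2945/3.

2945/3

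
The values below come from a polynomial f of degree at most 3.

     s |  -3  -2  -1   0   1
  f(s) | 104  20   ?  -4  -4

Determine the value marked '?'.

-6

On equispaced nodes a degree-3 polynomial has vanishing fourth forward difference, so
  f(-3) - 4·f(-2) + 6·f(-1) - 4·f(0) + f(1) = 0.
Substituting the known values and solving for f(-1):
  6·f(-1) = -36
  f(-1) = -6.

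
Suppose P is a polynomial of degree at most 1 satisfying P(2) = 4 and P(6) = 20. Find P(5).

Using the Lagrange interpolation formula with nodes 2, 6:
  L_0(x) = (x - 6) / -4
  L_1(x) = (x - 2) / 4
Then P(x) = 4·L_0(x) + 20·L_1(x).
Expanding and collecting terms gives P(x) = 4x - 4.
Evaluating at x = 5: P(5) = 16.

16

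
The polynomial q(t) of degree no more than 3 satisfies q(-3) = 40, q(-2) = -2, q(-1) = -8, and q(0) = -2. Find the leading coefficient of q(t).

Write q(t) = at^3 + bt^2 + ct + d. Substituting each data point gives a linear system:
  -27a + 9b - 3c + d = 40
  -8a + 4b - 2c + d = -2
  -a + b - c + d = -8
  d = -2
Solving the system yields a = -4, b = -6, c = 4, d = -2.
So q(t) = -4t^3 - 6t^2 + 4t - 2.
The leading coefficient is -4.

-4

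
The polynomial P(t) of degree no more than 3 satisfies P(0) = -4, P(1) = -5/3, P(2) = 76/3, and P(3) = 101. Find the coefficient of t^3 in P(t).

4

Write P(t) = at^3 + bt^2 + ct + d. Substituting each data point gives a linear system:
  d = -4
  a + b + c + d = -5/3
  8a + 4b + 2c + d = 76/3
  27a + 9b + 3c + d = 101
Solving the system yields a = 4, b = 1/3, c = -2, d = -4.
So P(t) = 4t^3 + (1/3)t^2 - 2t - 4.
The leading coefficient is 4.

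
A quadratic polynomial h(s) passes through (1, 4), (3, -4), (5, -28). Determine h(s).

Write h(s) = as^2 + bs + c. Substituting each data point gives a linear system:
  a + b + c = 4
  9a + 3b + c = -4
  25a + 5b + c = -28
Solving the system yields a = -2, b = 4, c = 2.
So h(s) = -2s² + 4s + 2.
Check: h(5) = -28. ✓

h(s) = -2s^2 + 4s + 2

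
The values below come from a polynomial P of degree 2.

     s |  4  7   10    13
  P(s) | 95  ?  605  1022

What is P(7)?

On equispaced nodes a degree-2 polynomial has vanishing third forward difference, so
  - P(4) + 3·P(7) - 3·P(10) + P(13) = 0.
Substituting the known values and solving for P(7):
  3·P(7) = 888
  P(7) = 296.

296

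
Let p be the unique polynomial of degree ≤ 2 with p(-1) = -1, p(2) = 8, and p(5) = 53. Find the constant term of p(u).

-2

Write p(u) = au^2 + bu + c. Substituting each data point gives a linear system:
  a - b + c = -1
  4a + 2b + c = 8
  25a + 5b + c = 53
Solving the system yields a = 2, b = 1, c = -2.
So p(u) = 2u² + u - 2.
The constant term is -2.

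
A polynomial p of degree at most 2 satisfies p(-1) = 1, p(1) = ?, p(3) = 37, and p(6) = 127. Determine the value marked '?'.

The 3 known points determine the degree-2 polynomial uniquely.
Write p(n) = an^2 + bn + c. Substituting each data point gives a linear system:
  a - b + c = 1
  9a + 3b + c = 37
  36a + 6b + c = 127
Solving the system yields a = 3, b = 3, c = 1.
So p(n) = 3n² + 3n + 1.
Then p(1) = 7.

7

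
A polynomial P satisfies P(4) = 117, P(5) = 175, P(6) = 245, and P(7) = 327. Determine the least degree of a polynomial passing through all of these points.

2

Forward differences of the values at n = 4, 5, 6, 7:
  P  : 117  175  245  327
  Δ  : 58  70  82
  Δ^2: 12  12
  Δ^3: 0
The second differences are constant (12) and nonzero, while all higher differences vanish, so the minimal degree is 2.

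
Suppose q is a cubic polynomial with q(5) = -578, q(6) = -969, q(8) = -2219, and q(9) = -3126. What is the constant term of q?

-3

Write q(x) = ax^3 + bx^2 + cx + d. Substituting each data point gives a linear system:
  125a + 25b + 5c + d = -578
  216a + 36b + 6c + d = -969
  512a + 64b + 8c + d = -2219
  729a + 81b + 9c + d = -3126
Solving the system yields a = -4, b = -2, c = -5, d = -3.
So q(x) = -4x³ - 2x² - 5x - 3.
The constant term is -3.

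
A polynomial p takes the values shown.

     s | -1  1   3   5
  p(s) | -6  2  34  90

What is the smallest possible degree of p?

Forward differences of the values at s = -1, 1, 3, 5:
  p  : -6  2  34  90
  Δ  : 8  32  56
  Δ^2: 24  24
  Δ^3: 0
The second differences are constant (24) and nonzero, while all higher differences vanish, so the minimal degree is 2.

2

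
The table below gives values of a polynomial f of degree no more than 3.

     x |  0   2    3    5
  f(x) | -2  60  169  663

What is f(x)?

Write f(x) = ax^3 + bx^2 + cx + d. Substituting each data point gives a linear system:
  d = -2
  8a + 4b + 2c + d = 60
  27a + 9b + 3c + d = 169
  125a + 25b + 5c + d = 663
Solving the system yields a = 4, b = 6, c = 3, d = -2.
So f(x) = 4x^3 + 6x^2 + 3x - 2.
Check: f(3) = 169. ✓

f(x) = 4x^3 + 6x^2 + 3x - 2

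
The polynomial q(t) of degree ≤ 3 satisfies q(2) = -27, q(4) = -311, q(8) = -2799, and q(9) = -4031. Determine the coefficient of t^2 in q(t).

Write q(t) = at^3 + bt^2 + ct + d. Substituting each data point gives a linear system:
  8a + 4b + 2c + d = -27
  64a + 16b + 4c + d = -311
  512a + 64b + 8c + d = -2799
  729a + 81b + 9c + d = -4031
Solving the system yields a = -6, b = 4, c = 2, d = 1.
So q(t) = -6t³ + 4t² + 2t + 1.
The coefficient of t^2 is 4.

4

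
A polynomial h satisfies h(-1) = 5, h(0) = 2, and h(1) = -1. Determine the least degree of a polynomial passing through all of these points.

1

Forward differences of the values at u = -1, 0, 1:
  h  : 5  2  -1
  Δ  : -3  -3
  Δ^2: 0
The first differences are constant (-3) and nonzero, while all higher differences vanish, so the minimal degree is 1.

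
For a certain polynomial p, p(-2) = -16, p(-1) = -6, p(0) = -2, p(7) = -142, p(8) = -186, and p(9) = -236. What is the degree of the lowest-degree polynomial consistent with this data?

2

Divided differences on the nodes -2, -1, 0, 7, 8, 9:
  order 0: -16  -6  -2  -142  -186  -236
  order 1: 10  4  -20  -44  -50
  order 2: -3  -3  -3  -3
  order 3: 0  0  0
  order 4: 0  0
  order 5: 0
The order-2 divided differences are all -3 (nonzero) and every higher order vanishes, so the data lies on a polynomial of degree exactly 2.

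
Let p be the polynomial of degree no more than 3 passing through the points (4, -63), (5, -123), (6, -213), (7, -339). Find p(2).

Write p(u) = au^3 + bu^2 + cu + d. Substituting each data point gives a linear system:
  64a + 16b + 4c + d = -63
  125a + 25b + 5c + d = -123
  216a + 36b + 6c + d = -213
  343a + 49b + 7c + d = -339
Solving the system yields a = -1, b = 0, c = 1, d = -3.
So p(u) = -u³ + u - 3.
Then p(2) = -9.

-9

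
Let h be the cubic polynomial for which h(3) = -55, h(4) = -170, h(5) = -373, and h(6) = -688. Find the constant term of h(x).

Write h(x) = ax^3 + bx^2 + cx + d. Substituting each data point gives a linear system:
  27a + 9b + 3c + d = -55
  64a + 16b + 4c + d = -170
  125a + 25b + 5c + d = -373
  216a + 36b + 6c + d = -688
Solving the system yields a = -4, b = 4, c = 5, d = 2.
So h(x) = -4x^3 + 4x^2 + 5x + 2.
The constant term is 2.

2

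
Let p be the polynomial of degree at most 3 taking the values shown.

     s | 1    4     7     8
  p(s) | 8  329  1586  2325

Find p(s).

Using the Lagrange interpolation formula with nodes 1, 4, 7, 8:
  L_0(s) = (s - 4)(s - 7)(s - 8) / -126
  L_1(s) = (s - 1)(s - 7)(s - 8) / 36
  L_2(s) = (s - 1)(s - 4)(s - 8) / -18
  L_3(s) = (s - 1)(s - 4)(s - 7) / 28
Then p(s) = 8·L_0(s) + 329·L_1(s) + 1586·L_2(s) + 2325·L_3(s).
Expanding and collecting terms gives p(s) = 4s³ + 4s² + 3s - 3.
Check: p(8) = 2325. ✓

p(s) = 4s^3 + 4s^2 + 3s - 3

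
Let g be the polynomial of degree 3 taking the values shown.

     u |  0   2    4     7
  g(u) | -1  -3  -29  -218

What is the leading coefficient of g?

-1

Write g(u) = au^3 + bu^2 + cu + d. Substituting each data point gives a linear system:
  d = -1
  8a + 4b + 2c + d = -3
  64a + 16b + 4c + d = -29
  343a + 49b + 7c + d = -218
Solving the system yields a = -1, b = 3, c = -3, d = -1.
So g(u) = -u³ + 3u² - 3u - 1.
The leading coefficient is -1.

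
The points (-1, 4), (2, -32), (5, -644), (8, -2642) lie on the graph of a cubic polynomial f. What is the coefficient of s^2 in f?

Write f(s) = as^3 + bs^2 + cs + d. Substituting each data point gives a linear system:
  -a + b - c + d = 4
  8a + 4b + 2c + d = -32
  125a + 25b + 5c + d = -644
  512a + 64b + 8c + d = -2642
Solving the system yields a = -5, b = -2, c = 5, d = 6.
So f(s) = -5s^3 - 2s^2 + 5s + 6.
The coefficient of s^2 is -2.

-2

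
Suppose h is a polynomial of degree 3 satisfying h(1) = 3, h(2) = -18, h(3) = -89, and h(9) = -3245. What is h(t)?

Using the Lagrange interpolation formula with nodes 1, 2, 3, 9:
  L_0(t) = (t - 2)(t - 3)(t - 9) / -16
  L_1(t) = (t - 1)(t - 3)(t - 9) / 7
  L_2(t) = (t - 1)(t - 2)(t - 9) / -12
  L_3(t) = (t - 1)(t - 2)(t - 3) / 336
Then h(t) = 3·L_0(t) - 18·L_1(t) - 89·L_2(t) - 3245·L_3(t).
Expanding and collecting terms gives h(t) = -5t^3 + 5t^2 - t + 4.
Check: h(1) = 3. ✓

h(t) = -5t^3 + 5t^2 - t + 4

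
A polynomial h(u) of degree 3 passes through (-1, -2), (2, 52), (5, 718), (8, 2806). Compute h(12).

Using the Lagrange interpolation formula with nodes -1, 2, 5, 8:
  L_0(u) = (u - 2)(u - 5)(u - 8) / -162
  L_1(u) = (u + 1)(u - 5)(u - 8) / 54
  L_2(u) = (u + 1)(u - 2)(u - 8) / -54
  L_3(u) = (u + 1)(u - 2)(u - 5) / 162
Then h(u) = -2·L_0(u) + 52·L_1(u) + 718·L_2(u) + 2806·L_3(u).
Expanding and collecting terms gives h(u) = 5u^3 + 4u^2 - u - 2.
Evaluating at u = 12: h(12) = 9202.

9202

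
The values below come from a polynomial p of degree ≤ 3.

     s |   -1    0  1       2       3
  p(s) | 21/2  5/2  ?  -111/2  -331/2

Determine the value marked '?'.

The 4 known points determine the degree-3 polynomial uniquely.
Write p(s) = as^3 + bs^2 + cs + d. Substituting each data point gives a linear system:
  -a + b - c + d = 21/2
  d = 5/2
  8a + 4b + 2c + d = -111/2
  27a + 9b + 3c + d = -331/2
Solving the system yields a = -5, b = -2, c = -5, d = 5/2.
So p(s) = -5s^3 - 2s^2 - 5s + 5/2.
Then p(1) = -19/2.

-19/2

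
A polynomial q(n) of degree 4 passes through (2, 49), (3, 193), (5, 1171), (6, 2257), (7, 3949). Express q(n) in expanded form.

Write q(n) = an^4 + bn^3 + cn^2 + dn + e. Substituting each data point gives a linear system:
  16a + 8b + 4c + 2d + e = 49
  81a + 27b + 9c + 3d + e = 193
  625a + 125b + 25c + 5d + e = 1171
  1296a + 216b + 36c + 6d + e = 2257
  2401a + 343b + 49c + 7d + e = 3949
Solving the system yields a = 1, b = 5, c = -4, d = 4, e = 1.
So q(n) = n⁴ + 5n³ - 4n² + 4n + 1.
Check: q(3) = 193. ✓

q(n) = n^4 + 5n^3 - 4n^2 + 4n + 1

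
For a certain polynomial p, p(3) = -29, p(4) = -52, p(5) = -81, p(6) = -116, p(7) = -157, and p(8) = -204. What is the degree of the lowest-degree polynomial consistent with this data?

Forward differences of the values at n = 3, 4, 5, 6, 7, 8:
  p  : -29  -52  -81  -116  -157  -204
  Δ  : -23  -29  -35  -41  -47
  Δ^2: -6  -6  -6  -6
  Δ^3: 0  0  0
  Δ^4: 0  0
  Δ^5: 0
The second differences are constant (-6) and nonzero, while all higher differences vanish, so the minimal degree is 2.

2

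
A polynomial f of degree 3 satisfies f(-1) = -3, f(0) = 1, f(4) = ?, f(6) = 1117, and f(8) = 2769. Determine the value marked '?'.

297

The 4 known points determine the degree-3 polynomial uniquely.
Write f(s) = as^3 + bs^2 + cs + d. Substituting each data point gives a linear system:
  -a + b - c + d = -3
  d = 1
  216a + 36b + 6c + d = 1117
  512a + 64b + 8c + d = 2769
Solving the system yields a = 6, b = -4, c = -6, d = 1.
So f(s) = 6s^3 - 4s^2 - 6s + 1.
Then f(4) = 297.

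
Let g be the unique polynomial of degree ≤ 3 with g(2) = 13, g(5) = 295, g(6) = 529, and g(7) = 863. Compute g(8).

1315

Using the Lagrange interpolation formula with nodes 2, 5, 6, 7:
  L_0(n) = (n - 5)(n - 6)(n - 7) / -60
  L_1(n) = (n - 2)(n - 6)(n - 7) / 6
  L_2(n) = (n - 2)(n - 5)(n - 7) / -4
  L_3(n) = (n - 2)(n - 5)(n - 6) / 10
Then g(n) = 13·L_0(n) + 295·L_1(n) + 529·L_2(n) + 863·L_3(n).
Expanding and collecting terms gives g(n) = 3n^3 - 4n^2 + 5n - 5.
Evaluating at n = 8: g(8) = 1315.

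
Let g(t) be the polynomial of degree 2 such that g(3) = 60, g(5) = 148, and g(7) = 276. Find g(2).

Write g(t) = at^2 + bt + c. Substituting each data point gives a linear system:
  9a + 3b + c = 60
  25a + 5b + c = 148
  49a + 7b + c = 276
Solving the system yields a = 5, b = 4, c = 3.
So g(t) = 5t^2 + 4t + 3.
Then g(2) = 31.

31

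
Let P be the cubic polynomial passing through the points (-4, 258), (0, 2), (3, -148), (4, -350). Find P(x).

Using the Lagrange interpolation formula with nodes -4, 0, 3, 4:
  L_0(x) = x(x - 3)(x - 4) / -224
  L_1(x) = (x + 4)(x - 3)(x - 4) / 48
  L_2(x) = (x + 4)x(x - 4) / -21
  L_3(x) = (x + 4)x(x - 3) / 32
Then P(x) = 258·L_0(x) + 2·L_1(x) - 148·L_2(x) - 350·L_3(x).
Expanding and collecting terms gives P(x) = -5x^3 - 3x^2 + 4x + 2.
Check: P(0) = 2. ✓

P(x) = -5x^3 - 3x^2 + 4x + 2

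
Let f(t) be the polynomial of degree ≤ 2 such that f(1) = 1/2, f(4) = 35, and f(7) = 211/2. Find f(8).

137

Forward differences of the values at t = 1, 4, 7:
  f  : 1/2  35  211/2
  Δ  : 69/2  141/2
  Δ^2: 36
The second differences are constant, confirming degree 2.
Interpolating (Newton forward form) and evaluating at t = 8 gives f(8) = 137.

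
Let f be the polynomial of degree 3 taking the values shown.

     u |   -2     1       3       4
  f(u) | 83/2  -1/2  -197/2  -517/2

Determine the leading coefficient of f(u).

Write f(u) = au^3 + bu^2 + cu + d. Substituting each data point gives a linear system:
  -8a + 4b - 2c + d = 83/2
  a + b + c + d = -1/2
  27a + 9b + 3c + d = -197/2
  64a + 16b + 4c + d = -517/2
Solving the system yields a = -5, b = 3, c = 4, d = -5/2.
So f(u) = -5u^3 + 3u^2 + 4u - 5/2.
The leading coefficient is -5.

-5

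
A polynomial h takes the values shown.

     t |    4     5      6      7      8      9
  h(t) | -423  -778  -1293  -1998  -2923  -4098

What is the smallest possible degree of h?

3

Forward differences of the values at t = 4, 5, 6, 7, 8, 9:
  h  : -423  -778  -1293  -1998  -2923  -4098
  Δ  : -355  -515  -705  -925  -1175
  Δ^2: -160  -190  -220  -250
  Δ^3: -30  -30  -30
  Δ^4: 0  0
  Δ^5: 0
The third differences are constant (-30) and nonzero, while all higher differences vanish, so the minimal degree is 3.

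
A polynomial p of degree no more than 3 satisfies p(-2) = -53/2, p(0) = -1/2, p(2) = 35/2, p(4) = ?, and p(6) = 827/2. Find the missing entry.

On equispaced nodes a degree-3 polynomial has vanishing fourth forward difference, so
  p(-2) - 4·p(0) + 6·p(2) - 4·p(4) + p(6) = 0.
Substituting the known values and solving for p(4):
  -4·p(4) = -494
  p(4) = 247/2.

247/2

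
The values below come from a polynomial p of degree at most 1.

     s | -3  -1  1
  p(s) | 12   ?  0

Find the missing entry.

The 2 known points determine the degree-1 polynomial uniquely.
Write p(s) = as + b. Substituting each data point gives a linear system:
  -3a + b = 12
  a + b = 0
Solving the system yields a = -3, b = 3.
So p(s) = -3s + 3.
Then p(-1) = 6.

6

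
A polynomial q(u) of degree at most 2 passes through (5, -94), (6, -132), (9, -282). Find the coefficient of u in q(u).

-5

Write q(u) = au^2 + bu + c. Substituting each data point gives a linear system:
  25a + 5b + c = -94
  36a + 6b + c = -132
  81a + 9b + c = -282
Solving the system yields a = -3, b = -5, c = 6.
So q(u) = -3u^2 - 5u + 6.
The coefficient of u is -5.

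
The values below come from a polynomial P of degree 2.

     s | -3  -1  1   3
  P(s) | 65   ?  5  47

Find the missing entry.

The 3 known points determine the degree-2 polynomial uniquely.
Write P(s) = as^2 + bs + c. Substituting each data point gives a linear system:
  9a - 3b + c = 65
  a + b + c = 5
  9a + 3b + c = 47
Solving the system yields a = 6, b = -3, c = 2.
So P(s) = 6s² - 3s + 2.
Then P(-1) = 11.

11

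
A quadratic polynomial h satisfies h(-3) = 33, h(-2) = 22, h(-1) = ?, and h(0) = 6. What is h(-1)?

On equispaced nodes a degree-2 polynomial has vanishing third forward difference, so
  - h(-3) + 3·h(-2) - 3·h(-1) + h(0) = 0.
Substituting the known values and solving for h(-1):
  -3·h(-1) = -39
  h(-1) = 13.

13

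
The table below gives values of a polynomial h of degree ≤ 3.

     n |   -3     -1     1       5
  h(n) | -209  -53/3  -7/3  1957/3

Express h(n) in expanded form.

Using the Lagrange interpolation formula with nodes -3, -1, 1, 5:
  L_0(n) = (n + 1)(n - 1)(n - 5) / -64
  L_1(n) = (n + 3)(n - 1)(n - 5) / 24
  L_2(n) = (n + 3)(n + 1)(n - 5) / -32
  L_3(n) = (n + 3)(n + 1)(n - 1) / 192
Then h(n) = -209·L_0(n) - 53/3·L_1(n) - 7/3·L_2(n) + 1957/3·L_3(n).
Expanding and collecting terms gives h(n) = 6n³ - 4n² + (5/3)n - 6.
Check: h(1) = -7/3. ✓

h(n) = 6n^3 - 4n^2 + (5/3)n - 6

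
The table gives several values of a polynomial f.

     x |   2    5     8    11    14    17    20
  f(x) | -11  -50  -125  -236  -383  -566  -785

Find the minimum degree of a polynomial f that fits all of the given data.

2

Forward differences of the values at x = 2, 5, 8, 11, 14, 17, 20:
  f  : -11  -50  -125  -236  -383  -566  -785
  Δ  : -39  -75  -111  -147  -183  -219
  Δ^2: -36  -36  -36  -36  -36
  Δ^3: 0  0  0  0
  Δ^4: 0  0  0
  Δ^5: 0  0
  Δ^6: 0
The second differences are constant (-36) and nonzero, while all higher differences vanish, so the minimal degree is 2.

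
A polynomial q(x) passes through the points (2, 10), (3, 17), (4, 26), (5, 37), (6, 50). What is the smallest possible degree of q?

2

Forward differences of the values at x = 2, 3, 4, 5, 6:
  q  : 10  17  26  37  50
  Δ  : 7  9  11  13
  Δ^2: 2  2  2
  Δ^3: 0  0
  Δ^4: 0
The second differences are constant (2) and nonzero, while all higher differences vanish, so the minimal degree is 2.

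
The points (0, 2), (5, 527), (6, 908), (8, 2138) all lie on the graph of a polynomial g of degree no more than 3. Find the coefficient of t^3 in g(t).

Write g(t) = at^3 + bt^2 + ct + d. Substituting each data point gives a linear system:
  d = 2
  125a + 25b + 5c + d = 527
  216a + 36b + 6c + d = 908
  512a + 64b + 8c + d = 2138
Solving the system yields a = 4, b = 2, c = -5, d = 2.
So g(t) = 4t^3 + 2t^2 - 5t + 2.
The leading coefficient is 4.

4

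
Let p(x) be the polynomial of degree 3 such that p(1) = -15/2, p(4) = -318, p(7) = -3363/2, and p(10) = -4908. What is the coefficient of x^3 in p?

-5

Write p(x) = ax^3 + bx^2 + cx + d. Substituting each data point gives a linear system:
  a + b + c + d = -15/2
  64a + 16b + 4c + d = -318
  343a + 49b + 7c + d = -3363/2
  1000a + 100b + 10c + d = -4908
Solving the system yields a = -5, b = 3/2, c = -6, d = 2.
So p(x) = -5x³ + (3/2)x² - 6x + 2.
The leading coefficient is -5.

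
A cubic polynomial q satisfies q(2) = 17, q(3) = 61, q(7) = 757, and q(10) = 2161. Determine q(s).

q(s) = 2s^3 + 2s^2 - 4s + 1

Write q(s) = as^3 + bs^2 + cs + d. Substituting each data point gives a linear system:
  8a + 4b + 2c + d = 17
  27a + 9b + 3c + d = 61
  343a + 49b + 7c + d = 757
  1000a + 100b + 10c + d = 2161
Solving the system yields a = 2, b = 2, c = -4, d = 1.
So q(s) = 2s^3 + 2s^2 - 4s + 1.
Check: q(7) = 757. ✓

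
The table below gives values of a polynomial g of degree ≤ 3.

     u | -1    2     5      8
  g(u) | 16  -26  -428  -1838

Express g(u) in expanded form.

g(u) = -4u^3 + 4u^2 - 6u + 2

Write g(u) = au^3 + bu^2 + cu + d. Substituting each data point gives a linear system:
  -a + b - c + d = 16
  8a + 4b + 2c + d = -26
  125a + 25b + 5c + d = -428
  512a + 64b + 8c + d = -1838
Solving the system yields a = -4, b = 4, c = -6, d = 2.
So g(u) = -4u^3 + 4u^2 - 6u + 2.
Check: g(5) = -428. ✓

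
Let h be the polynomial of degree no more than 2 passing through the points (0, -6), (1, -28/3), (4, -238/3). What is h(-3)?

Using the Lagrange interpolation formula with nodes 0, 1, 4:
  L_0(x) = (x - 1)(x - 4) / 4
  L_1(x) = x(x - 4) / -3
  L_2(x) = x(x - 1) / 12
Then h(x) = -6·L_0(x) - 28/3·L_1(x) - 238/3·L_2(x).
Expanding and collecting terms gives h(x) = -5x² + (5/3)x - 6.
Evaluating at x = -3: h(-3) = -56.

-56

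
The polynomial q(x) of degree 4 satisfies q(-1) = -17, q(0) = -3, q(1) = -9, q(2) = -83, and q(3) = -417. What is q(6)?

-7059

Write q(x) = ax^4 + bx^3 + cx^2 + dx + e. Substituting each data point gives a linear system:
  a - b + c - d + e = -17
  e = -3
  a + b + c + d + e = -9
  16a + 8b + 4c + 2d + e = -83
  81a + 27b + 9c + 3d + e = -417
Solving the system yields a = -6, b = 4, c = -4, d = 0, e = -3.
So q(x) = -6x^4 + 4x^3 - 4x^2 - 3.
Then q(6) = -7059.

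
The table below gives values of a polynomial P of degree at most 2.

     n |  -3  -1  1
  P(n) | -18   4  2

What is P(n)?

Using the Lagrange interpolation formula with nodes -3, -1, 1:
  L_0(n) = (n + 1)(n - 1) / 8
  L_1(n) = (n + 3)(n - 1) / -4
  L_2(n) = (n + 3)(n + 1) / 8
Then P(n) = -18·L_0(n) + 4·L_1(n) + 2·L_2(n).
Expanding and collecting terms gives P(n) = -3n^2 - n + 6.
Check: P(1) = 2. ✓

P(n) = -3n^2 - n + 6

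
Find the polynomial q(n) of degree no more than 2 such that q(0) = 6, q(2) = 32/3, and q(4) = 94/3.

Write q(n) = an^2 + bn + c. Substituting each data point gives a linear system:
  c = 6
  4a + 2b + c = 32/3
  16a + 4b + c = 94/3
Solving the system yields a = 2, b = -5/3, c = 6.
So q(n) = 2n^2 - (5/3)n + 6.
Check: q(2) = 32/3. ✓

q(n) = 2n^2 - (5/3)n + 6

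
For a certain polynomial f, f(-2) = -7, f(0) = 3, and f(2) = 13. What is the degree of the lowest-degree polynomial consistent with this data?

1

Forward differences of the values at n = -2, 0, 2:
  f  : -7  3  13
  Δ  : 10  10
  Δ^2: 0
The first differences are constant (10) and nonzero, while all higher differences vanish, so the minimal degree is 1.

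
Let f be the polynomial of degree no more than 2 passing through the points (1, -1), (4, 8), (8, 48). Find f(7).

35

Write f(u) = au^2 + bu + c. Substituting each data point gives a linear system:
  a + b + c = -1
  16a + 4b + c = 8
  64a + 8b + c = 48
Solving the system yields a = 1, b = -2, c = 0.
So f(u) = u² - 2u.
Then f(7) = 35.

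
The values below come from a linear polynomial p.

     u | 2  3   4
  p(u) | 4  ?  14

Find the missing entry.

9

On equispaced nodes a degree-1 polynomial has vanishing second forward difference, so
  p(2) - 2·p(3) + p(4) = 0.
Substituting the known values and solving for p(3):
  -2·p(3) = -18
  p(3) = 9.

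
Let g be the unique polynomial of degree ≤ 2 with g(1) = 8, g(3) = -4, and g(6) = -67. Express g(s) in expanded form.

Using the Lagrange interpolation formula with nodes 1, 3, 6:
  L_0(s) = (s - 3)(s - 6) / 10
  L_1(s) = (s - 1)(s - 6) / -6
  L_2(s) = (s - 1)(s - 3) / 15
Then g(s) = 8·L_0(s) - 4·L_1(s) - 67·L_2(s).
Expanding and collecting terms gives g(s) = -3s^2 + 6s + 5.
Check: g(3) = -4. ✓

g(s) = -3s^2 + 6s + 5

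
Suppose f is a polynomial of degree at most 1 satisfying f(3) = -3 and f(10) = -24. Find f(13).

Write f(x) = ax + b. Substituting each data point gives a linear system:
  3a + b = -3
  10a + b = -24
Solving the system yields a = -3, b = 6.
So f(x) = -3x + 6.
Then f(13) = -33.

-33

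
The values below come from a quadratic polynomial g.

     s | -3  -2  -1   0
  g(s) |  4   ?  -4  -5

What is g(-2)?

On equispaced nodes a degree-2 polynomial has vanishing third forward difference, so
  - g(-3) + 3·g(-2) - 3·g(-1) + g(0) = 0.
Substituting the known values and solving for g(-2):
  3·g(-2) = -3
  g(-2) = -1.

-1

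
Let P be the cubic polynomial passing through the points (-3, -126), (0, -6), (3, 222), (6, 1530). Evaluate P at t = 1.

10

Forward differences of the values at t = -3, 0, 3, 6:
  P  : -126  -6  222  1530
  Δ  : 120  228  1308
  Δ^2: 108  1080
  Δ^3: 972
The third differences are constant, confirming degree 3.
Interpolating (Newton forward form) and evaluating at t = 1 gives P(1) = 10.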